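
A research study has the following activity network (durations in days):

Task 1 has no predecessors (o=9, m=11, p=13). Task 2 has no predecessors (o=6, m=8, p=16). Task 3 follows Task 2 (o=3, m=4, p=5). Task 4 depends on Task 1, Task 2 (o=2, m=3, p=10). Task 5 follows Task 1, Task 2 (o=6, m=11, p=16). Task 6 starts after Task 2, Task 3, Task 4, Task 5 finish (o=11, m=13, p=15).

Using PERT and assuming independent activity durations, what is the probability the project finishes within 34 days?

0.301

te_Task 1 = (9 + 4·11 + 13)/6 = 66/6 = 11; σ²_Task 1 = ((13−9)/6)² = 0.444
te_Task 2 = (6 + 4·8 + 16)/6 = 54/6 = 9; σ²_Task 2 = ((16−6)/6)² = 2.778
te_Task 3 = (3 + 4·4 + 5)/6 = 24/6 = 4; σ²_Task 3 = ((5−3)/6)² = 0.111
te_Task 4 = (2 + 4·3 + 10)/6 = 24/6 = 4; σ²_Task 4 = ((10−2)/6)² = 1.778
te_Task 5 = (6 + 4·11 + 16)/6 = 66/6 = 11; σ²_Task 5 = ((16−6)/6)² = 2.778
te_Task 6 = (11 + 4·13 + 15)/6 = 78/6 = 13; σ²_Task 6 = ((15−11)/6)² = 0.444

Forward pass:
ES_Task 1 = 0; EF_Task 1 = 11
ES_Task 2 = 0; EF_Task 2 = 9
ES_Task 3 = 9; EF_Task 3 = 9+4 = 13
ES_Task 4 = max(EF_Task 1=11, EF_Task 2=9) = 11; EF_Task 4 = 11+4 = 15
ES_Task 5 = max(EF_Task 1=11, EF_Task 2=9) = 11; EF_Task 5 = 11+11 = 22
ES_Task 6 = max(EF_Task 2=9, EF_Task 3=13, EF_Task 4=15, EF_Task 5=22) = 22; EF_Task 6 = 22+13 = 35
Expected project duration μ = 35 days. Critical path: Task 1 → Task 5 → Task 6.

Variance along critical path = 0.444 + 2.778 + 0.444 = 3.667; σ = √3.667 = 1.915 days.
Z = (34 − 35) / 1.915 = -0.522
P(T ≤ 34) = Φ(-0.522) ≈ 0.301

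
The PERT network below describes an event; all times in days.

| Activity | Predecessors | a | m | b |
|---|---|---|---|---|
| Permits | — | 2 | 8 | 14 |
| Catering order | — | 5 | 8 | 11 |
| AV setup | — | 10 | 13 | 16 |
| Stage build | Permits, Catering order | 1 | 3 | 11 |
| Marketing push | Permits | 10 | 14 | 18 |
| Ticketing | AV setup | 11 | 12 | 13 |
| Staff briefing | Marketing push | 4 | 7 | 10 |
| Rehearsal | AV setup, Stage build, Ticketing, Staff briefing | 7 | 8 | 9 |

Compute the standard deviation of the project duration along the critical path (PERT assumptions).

te_Permits = (2 + 4·8 + 14)/6 = 48/6 = 8; σ²_Permits = ((14−2)/6)² = 4.000
te_Catering order = (5 + 4·8 + 11)/6 = 48/6 = 8; σ²_Catering order = ((11−5)/6)² = 1.000
te_AV setup = (10 + 4·13 + 16)/6 = 78/6 = 13; σ²_AV setup = ((16−10)/6)² = 1.000
te_Stage build = (1 + 4·3 + 11)/6 = 24/6 = 4; σ²_Stage build = ((11−1)/6)² = 2.778
te_Marketing push = (10 + 4·14 + 18)/6 = 84/6 = 14; σ²_Marketing push = ((18−10)/6)² = 1.778
te_Ticketing = (11 + 4·12 + 13)/6 = 72/6 = 12; σ²_Ticketing = ((13−11)/6)² = 0.111
te_Staff briefing = (4 + 4·7 + 10)/6 = 42/6 = 7; σ²_Staff briefing = ((10−4)/6)² = 1.000
te_Rehearsal = (7 + 4·8 + 9)/6 = 48/6 = 8; σ²_Rehearsal = ((9−7)/6)² = 0.111

Forward pass:
ES_Permits = 0; EF_Permits = 8
ES_Catering order = 0; EF_Catering order = 8
ES_AV setup = 0; EF_AV setup = 13
ES_Stage build = max(EF_Permits=8, EF_Catering order=8) = 8; EF_Stage build = 8+4 = 12
ES_Marketing push = 8; EF_Marketing push = 8+14 = 22
ES_Ticketing = 13; EF_Ticketing = 13+12 = 25
ES_Staff briefing = 22; EF_Staff briefing = 22+7 = 29
ES_Rehearsal = max(EF_AV setup=13, EF_Stage build=12, EF_Ticketing=25, EF_Staff briefing=29) = 29; EF_Rehearsal = 29+8 = 37
Expected project duration μ = 37 days. Critical path: Permits → Marketing push → Staff briefing → Rehearsal.

Variance along critical path = 4.000 + 1.778 + 1.000 + 0.111 = 6.889
σ = √6.889 = 2.625 days

2.62 days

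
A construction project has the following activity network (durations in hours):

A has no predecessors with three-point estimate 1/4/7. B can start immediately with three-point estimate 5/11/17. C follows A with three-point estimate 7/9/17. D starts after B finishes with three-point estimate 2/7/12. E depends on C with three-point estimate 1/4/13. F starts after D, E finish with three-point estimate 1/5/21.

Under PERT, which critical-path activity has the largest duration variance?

te_A = (1 + 4·4 + 7)/6 = 24/6 = 4; σ²_A = ((7−1)/6)² = 1.000
te_B = (5 + 4·11 + 17)/6 = 66/6 = 11; σ²_B = ((17−5)/6)² = 4.000
te_C = (7 + 4·9 + 17)/6 = 60/6 = 10; σ²_C = ((17−7)/6)² = 2.778
te_D = (2 + 4·7 + 12)/6 = 42/6 = 7; σ²_D = ((12−2)/6)² = 2.778
te_E = (1 + 4·4 + 13)/6 = 30/6 = 5; σ²_E = ((13−1)/6)² = 4.000
te_F = (1 + 4·5 + 21)/6 = 42/6 = 7; σ²_F = ((21−1)/6)² = 11.111

Forward pass:
ES_A = 0; EF_A = 4
ES_B = 0; EF_B = 11
ES_C = 4; EF_C = 4+10 = 14
ES_D = 11; EF_D = 11+7 = 18
ES_E = 14; EF_E = 14+5 = 19
ES_F = max(EF_D=18, EF_E=19) = 19; EF_F = 19+7 = 26
Expected project duration μ = 26 hours. Critical path: A → C → E → F.

Variances on critical path: σ²_A=1.000, σ²_C=2.778, σ²_E=4.000, σ²_F=11.111.
Largest is σ²_F = 11.111.

F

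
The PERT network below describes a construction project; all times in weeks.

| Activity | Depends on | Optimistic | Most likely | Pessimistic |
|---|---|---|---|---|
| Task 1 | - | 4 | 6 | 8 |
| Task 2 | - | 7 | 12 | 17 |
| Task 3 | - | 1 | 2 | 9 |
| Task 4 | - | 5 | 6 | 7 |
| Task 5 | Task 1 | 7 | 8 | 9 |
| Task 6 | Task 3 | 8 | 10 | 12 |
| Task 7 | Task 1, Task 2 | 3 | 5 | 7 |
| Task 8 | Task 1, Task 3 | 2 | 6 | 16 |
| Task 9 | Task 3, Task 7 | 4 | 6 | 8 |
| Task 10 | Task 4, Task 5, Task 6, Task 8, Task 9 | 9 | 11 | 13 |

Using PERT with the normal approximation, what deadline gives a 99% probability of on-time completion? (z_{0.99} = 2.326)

te_Task 1 = (4 + 4·6 + 8)/6 = 36/6 = 6; σ²_Task 1 = ((8−4)/6)² = 0.444
te_Task 2 = (7 + 4·12 + 17)/6 = 72/6 = 12; σ²_Task 2 = ((17−7)/6)² = 2.778
te_Task 3 = (1 + 4·2 + 9)/6 = 18/6 = 3; σ²_Task 3 = ((9−1)/6)² = 1.778
te_Task 4 = (5 + 4·6 + 7)/6 = 36/6 = 6; σ²_Task 4 = ((7−5)/6)² = 0.111
te_Task 5 = (7 + 4·8 + 9)/6 = 48/6 = 8; σ²_Task 5 = ((9−7)/6)² = 0.111
te_Task 6 = (8 + 4·10 + 12)/6 = 60/6 = 10; σ²_Task 6 = ((12−8)/6)² = 0.444
te_Task 7 = (3 + 4·5 + 7)/6 = 30/6 = 5; σ²_Task 7 = ((7−3)/6)² = 0.444
te_Task 8 = (2 + 4·6 + 16)/6 = 42/6 = 7; σ²_Task 8 = ((16−2)/6)² = 5.444
te_Task 9 = (4 + 4·6 + 8)/6 = 36/6 = 6; σ²_Task 9 = ((8−4)/6)² = 0.444
te_Task 10 = (9 + 4·11 + 13)/6 = 66/6 = 11; σ²_Task 10 = ((13−9)/6)² = 0.444

Forward pass:
ES_Task 1 = 0; EF_Task 1 = 6
ES_Task 2 = 0; EF_Task 2 = 12
ES_Task 3 = 0; EF_Task 3 = 3
ES_Task 4 = 0; EF_Task 4 = 6
ES_Task 5 = 6; EF_Task 5 = 6+8 = 14
ES_Task 6 = 3; EF_Task 6 = 3+10 = 13
ES_Task 7 = max(EF_Task 1=6, EF_Task 2=12) = 12; EF_Task 7 = 12+5 = 17
ES_Task 8 = max(EF_Task 1=6, EF_Task 3=3) = 6; EF_Task 8 = 6+7 = 13
ES_Task 9 = max(EF_Task 3=3, EF_Task 7=17) = 17; EF_Task 9 = 17+6 = 23
ES_Task 10 = max(EF_Task 4=6, EF_Task 5=14, EF_Task 6=13, EF_Task 8=13, EF_Task 9=23) = 23; EF_Task 10 = 23+11 = 34
Expected project duration μ = 34 weeks. Critical path: Task 2 → Task 7 → Task 9 → Task 10.

Variance along critical path = 2.778 + 0.444 + 0.444 + 0.444 = 4.111; σ = 2.028 weeks.
D = μ + z·σ = 34 + 2.326·2.028 = 38.7 weeks

38.7 weeks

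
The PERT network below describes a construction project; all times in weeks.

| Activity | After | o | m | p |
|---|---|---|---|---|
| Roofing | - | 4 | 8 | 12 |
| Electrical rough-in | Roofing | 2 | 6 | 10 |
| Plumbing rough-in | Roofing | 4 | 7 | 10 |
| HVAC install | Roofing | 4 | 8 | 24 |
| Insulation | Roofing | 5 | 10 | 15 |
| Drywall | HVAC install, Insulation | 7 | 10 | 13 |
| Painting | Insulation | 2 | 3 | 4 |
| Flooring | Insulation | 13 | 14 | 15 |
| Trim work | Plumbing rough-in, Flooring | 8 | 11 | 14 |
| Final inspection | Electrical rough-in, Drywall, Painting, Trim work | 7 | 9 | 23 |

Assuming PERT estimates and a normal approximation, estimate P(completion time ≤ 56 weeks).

te_Roofing = (4 + 4·8 + 12)/6 = 48/6 = 8; σ²_Roofing = ((12−4)/6)² = 1.778
te_Electrical rough-in = (2 + 4·6 + 10)/6 = 36/6 = 6; σ²_Electrical rough-in = ((10−2)/6)² = 1.778
te_Plumbing rough-in = (4 + 4·7 + 10)/6 = 42/6 = 7; σ²_Plumbing rough-in = ((10−4)/6)² = 1.000
te_HVAC install = (4 + 4·8 + 24)/6 = 60/6 = 10; σ²_HVAC install = ((24−4)/6)² = 11.111
te_Insulation = (5 + 4·10 + 15)/6 = 60/6 = 10; σ²_Insulation = ((15−5)/6)² = 2.778
te_Drywall = (7 + 4·10 + 13)/6 = 60/6 = 10; σ²_Drywall = ((13−7)/6)² = 1.000
te_Painting = (2 + 4·3 + 4)/6 = 18/6 = 3; σ²_Painting = ((4−2)/6)² = 0.111
te_Flooring = (13 + 4·14 + 15)/6 = 84/6 = 14; σ²_Flooring = ((15−13)/6)² = 0.111
te_Trim work = (8 + 4·11 + 14)/6 = 66/6 = 11; σ²_Trim work = ((14−8)/6)² = 1.000
te_Final inspection = (7 + 4·9 + 23)/6 = 66/6 = 11; σ²_Final inspection = ((23−7)/6)² = 7.111

Forward pass:
ES_Roofing = 0; EF_Roofing = 8
ES_Electrical rough-in = 8; EF_Electrical rough-in = 8+6 = 14
ES_Plumbing rough-in = 8; EF_Plumbing rough-in = 8+7 = 15
ES_HVAC install = 8; EF_HVAC install = 8+10 = 18
ES_Insulation = 8; EF_Insulation = 8+10 = 18
ES_Drywall = max(EF_HVAC install=18, EF_Insulation=18) = 18; EF_Drywall = 18+10 = 28
ES_Painting = 18; EF_Painting = 18+3 = 21
ES_Flooring = 18; EF_Flooring = 18+14 = 32
ES_Trim work = max(EF_Plumbing rough-in=15, EF_Flooring=32) = 32; EF_Trim work = 32+11 = 43
ES_Final inspection = max(EF_Electrical rough-in=14, EF_Drywall=28, EF_Painting=21, EF_Trim work=43) = 43; EF_Final inspection = 43+11 = 54
Expected project duration μ = 54 weeks. Critical path: Roofing → Insulation → Flooring → Trim work → Final inspection.

Variance along critical path = 1.778 + 2.778 + 0.111 + 1.000 + 7.111 = 12.778; σ = √12.778 = 3.575 weeks.
Z = (56 − 54) / 3.575 = 0.560
P(T ≤ 56) = Φ(0.560) ≈ 0.712

0.712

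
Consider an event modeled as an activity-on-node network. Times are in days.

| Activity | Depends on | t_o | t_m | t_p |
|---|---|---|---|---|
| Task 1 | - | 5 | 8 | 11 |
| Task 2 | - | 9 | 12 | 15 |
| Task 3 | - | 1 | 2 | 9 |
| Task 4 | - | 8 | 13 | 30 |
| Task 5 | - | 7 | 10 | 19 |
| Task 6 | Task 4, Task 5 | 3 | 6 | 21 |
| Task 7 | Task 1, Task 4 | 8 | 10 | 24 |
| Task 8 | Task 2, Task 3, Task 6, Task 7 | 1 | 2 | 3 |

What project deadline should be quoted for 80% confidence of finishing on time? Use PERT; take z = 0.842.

te_Task 1 = (5 + 4·8 + 11)/6 = 48/6 = 8; σ²_Task 1 = ((11−5)/6)² = 1.000
te_Task 2 = (9 + 4·12 + 15)/6 = 72/6 = 12; σ²_Task 2 = ((15−9)/6)² = 1.000
te_Task 3 = (1 + 4·2 + 9)/6 = 18/6 = 3; σ²_Task 3 = ((9−1)/6)² = 1.778
te_Task 4 = (8 + 4·13 + 30)/6 = 90/6 = 15; σ²_Task 4 = ((30−8)/6)² = 13.444
te_Task 5 = (7 + 4·10 + 19)/6 = 66/6 = 11; σ²_Task 5 = ((19−7)/6)² = 4.000
te_Task 6 = (3 + 4·6 + 21)/6 = 48/6 = 8; σ²_Task 6 = ((21−3)/6)² = 9.000
te_Task 7 = (8 + 4·10 + 24)/6 = 72/6 = 12; σ²_Task 7 = ((24−8)/6)² = 7.111
te_Task 8 = (1 + 4·2 + 3)/6 = 12/6 = 2; σ²_Task 8 = ((3−1)/6)² = 0.111

Forward pass:
ES_Task 1 = 0; EF_Task 1 = 8
ES_Task 2 = 0; EF_Task 2 = 12
ES_Task 3 = 0; EF_Task 3 = 3
ES_Task 4 = 0; EF_Task 4 = 15
ES_Task 5 = 0; EF_Task 5 = 11
ES_Task 6 = max(EF_Task 4=15, EF_Task 5=11) = 15; EF_Task 6 = 15+8 = 23
ES_Task 7 = max(EF_Task 1=8, EF_Task 4=15) = 15; EF_Task 7 = 15+12 = 27
ES_Task 8 = max(EF_Task 2=12, EF_Task 3=3, EF_Task 6=23, EF_Task 7=27) = 27; EF_Task 8 = 27+2 = 29
Expected project duration μ = 29 days. Critical path: Task 4 → Task 7 → Task 8.

Variance along critical path = 13.444 + 7.111 + 0.111 = 20.667; σ = 4.546 days.
D = μ + z·σ = 29 + 0.842·4.546 = 32.8 days

32.8 days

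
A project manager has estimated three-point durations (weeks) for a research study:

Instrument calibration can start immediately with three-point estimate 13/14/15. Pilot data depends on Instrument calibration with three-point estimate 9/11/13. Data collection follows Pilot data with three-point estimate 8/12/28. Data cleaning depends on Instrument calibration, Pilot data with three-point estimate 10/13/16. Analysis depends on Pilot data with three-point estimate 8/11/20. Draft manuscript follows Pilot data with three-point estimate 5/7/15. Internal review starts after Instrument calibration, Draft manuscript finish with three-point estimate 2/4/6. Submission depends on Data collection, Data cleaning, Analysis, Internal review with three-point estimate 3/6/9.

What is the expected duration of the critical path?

45 weeks

te_Instrument calibration = (13 + 4·14 + 15)/6 = 84/6 = 14
te_Pilot data = (9 + 4·11 + 13)/6 = 66/6 = 11
te_Data collection = (8 + 4·12 + 28)/6 = 84/6 = 14
te_Data cleaning = (10 + 4·13 + 16)/6 = 78/6 = 13
te_Analysis = (8 + 4·11 + 20)/6 = 72/6 = 12
te_Draft manuscript = (5 + 4·7 + 15)/6 = 48/6 = 8
te_Internal review = (2 + 4·4 + 6)/6 = 24/6 = 4
te_Submission = (3 + 4·6 + 9)/6 = 36/6 = 6

Forward pass:
ES_Instrument calibration = 0; EF_Instrument calibration = 14
ES_Pilot data = 14; EF_Pilot data = 14+11 = 25
ES_Data collection = 25; EF_Data collection = 25+14 = 39
ES_Data cleaning = max(EF_Instrument calibration=14, EF_Pilot data=25) = 25; EF_Data cleaning = 25+13 = 38
ES_Analysis = 25; EF_Analysis = 25+12 = 37
ES_Draft manuscript = 25; EF_Draft manuscript = 25+8 = 33
ES_Internal review = max(EF_Instrument calibration=14, EF_Draft manuscript=33) = 33; EF_Internal review = 33+4 = 37
ES_Submission = max(EF_Data collection=39, EF_Data cleaning=38, EF_Analysis=37, EF_Internal review=37) = 39; EF_Submission = 39+6 = 45
Expected project duration μ = 45 weeks. Critical path: Instrument calibration → Pilot data → Data collection → Submission.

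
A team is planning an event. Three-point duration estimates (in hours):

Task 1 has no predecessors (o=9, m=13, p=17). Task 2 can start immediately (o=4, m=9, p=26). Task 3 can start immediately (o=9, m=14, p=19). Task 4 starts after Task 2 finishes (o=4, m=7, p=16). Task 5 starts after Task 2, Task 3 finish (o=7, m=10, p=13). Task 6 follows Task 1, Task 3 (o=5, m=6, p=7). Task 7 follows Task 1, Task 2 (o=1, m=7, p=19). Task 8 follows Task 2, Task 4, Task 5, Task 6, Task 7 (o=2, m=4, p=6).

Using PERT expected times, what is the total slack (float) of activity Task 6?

te_Task 1 = (9 + 4·13 + 17)/6 = 78/6 = 13
te_Task 2 = (4 + 4·9 + 26)/6 = 66/6 = 11
te_Task 3 = (9 + 4·14 + 19)/6 = 84/6 = 14
te_Task 4 = (4 + 4·7 + 16)/6 = 48/6 = 8
te_Task 5 = (7 + 4·10 + 13)/6 = 60/6 = 10
te_Task 6 = (5 + 4·6 + 7)/6 = 36/6 = 6
te_Task 7 = (1 + 4·7 + 19)/6 = 48/6 = 8
te_Task 8 = (2 + 4·4 + 6)/6 = 24/6 = 4

Forward pass:
ES_Task 1 = 0; EF_Task 1 = 13
ES_Task 2 = 0; EF_Task 2 = 11
ES_Task 3 = 0; EF_Task 3 = 14
ES_Task 4 = 11; EF_Task 4 = 11+8 = 19
ES_Task 5 = max(EF_Task 2=11, EF_Task 3=14) = 14; EF_Task 5 = 14+10 = 24
ES_Task 6 = max(EF_Task 1=13, EF_Task 3=14) = 14; EF_Task 6 = 14+6 = 20
ES_Task 7 = max(EF_Task 1=13, EF_Task 2=11) = 13; EF_Task 7 = 13+8 = 21
ES_Task 8 = max(EF_Task 2=11, EF_Task 4=19, EF_Task 5=24, EF_Task 6=20, EF_Task 7=21) = 24; EF_Task 8 = 24+4 = 28
Expected project duration μ = 28 hours. Critical path: Task 3 → Task 5 → Task 8.

Backward pass:
LF_Task 8 = 28; LS_Task 8 = 28−4 = 24
LF_Task 7 = LS_Task 8 = 24; LS_Task 7 = 24−8 = 16
LF_Task 6 = LS_Task 8 = 24; LS_Task 6 = 24−6 = 18
LF_Task 5 = LS_Task 8 = 24; LS_Task 5 = 24−10 = 14
LF_Task 4 = LS_Task 8 = 24; LS_Task 4 = 24−8 = 16
LF_Task 3 = min(LS_Task 5=14, LS_Task 6=18) = 14; LS_Task 3 = 14−14 = 0
LF_Task 2 = min(LS_Task 4=16, LS_Task 5=14, LS_Task 7=16, LS_Task 8=24) = 14; LS_Task 2 = 14−11 = 3
LF_Task 1 = min(LS_Task 6=18, LS_Task 7=16) = 16; LS_Task 1 = 16−13 = 3
Slack_Task 6 = LS_Task 6 − ES_Task 6 = 18 − 14 = 4

4 hours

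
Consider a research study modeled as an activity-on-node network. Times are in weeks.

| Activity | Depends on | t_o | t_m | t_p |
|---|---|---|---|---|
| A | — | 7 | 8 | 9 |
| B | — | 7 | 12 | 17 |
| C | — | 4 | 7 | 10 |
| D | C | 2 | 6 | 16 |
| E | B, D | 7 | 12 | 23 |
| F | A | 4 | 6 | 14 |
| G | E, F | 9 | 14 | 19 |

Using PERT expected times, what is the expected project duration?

41 weeks

te_A = (7 + 4·8 + 9)/6 = 48/6 = 8
te_B = (7 + 4·12 + 17)/6 = 72/6 = 12
te_C = (4 + 4·7 + 10)/6 = 42/6 = 7
te_D = (2 + 4·6 + 16)/6 = 42/6 = 7
te_E = (7 + 4·12 + 23)/6 = 78/6 = 13
te_F = (4 + 4·6 + 14)/6 = 42/6 = 7
te_G = (9 + 4·14 + 19)/6 = 84/6 = 14

Forward pass:
ES_A = 0; EF_A = 8
ES_B = 0; EF_B = 12
ES_C = 0; EF_C = 7
ES_D = 7; EF_D = 7+7 = 14
ES_E = max(EF_B=12, EF_D=14) = 14; EF_E = 14+13 = 27
ES_F = 8; EF_F = 8+7 = 15
ES_G = max(EF_E=27, EF_F=15) = 27; EF_G = 27+14 = 41
Expected project duration μ = 41 weeks. Critical path: C → D → E → G.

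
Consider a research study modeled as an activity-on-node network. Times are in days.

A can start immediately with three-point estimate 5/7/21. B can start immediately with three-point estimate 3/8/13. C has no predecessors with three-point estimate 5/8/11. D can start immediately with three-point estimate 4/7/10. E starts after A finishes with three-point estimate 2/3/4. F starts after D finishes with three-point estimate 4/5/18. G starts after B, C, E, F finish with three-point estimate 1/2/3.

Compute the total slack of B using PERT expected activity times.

6 days

te_A = (5 + 4·7 + 21)/6 = 54/6 = 9
te_B = (3 + 4·8 + 13)/6 = 48/6 = 8
te_C = (5 + 4·8 + 11)/6 = 48/6 = 8
te_D = (4 + 4·7 + 10)/6 = 42/6 = 7
te_E = (2 + 4·3 + 4)/6 = 18/6 = 3
te_F = (4 + 4·5 + 18)/6 = 42/6 = 7
te_G = (1 + 4·2 + 3)/6 = 12/6 = 2

Forward pass:
ES_A = 0; EF_A = 9
ES_B = 0; EF_B = 8
ES_C = 0; EF_C = 8
ES_D = 0; EF_D = 7
ES_E = 9; EF_E = 9+3 = 12
ES_F = 7; EF_F = 7+7 = 14
ES_G = max(EF_B=8, EF_C=8, EF_E=12, EF_F=14) = 14; EF_G = 14+2 = 16
Expected project duration μ = 16 days. Critical path: D → F → G.

Backward pass:
LF_G = 16; LS_G = 16−2 = 14
LF_F = LS_G = 14; LS_F = 14−7 = 7
LF_E = LS_G = 14; LS_E = 14−3 = 11
LF_D = LS_F = 7; LS_D = 7−7 = 0
LF_C = LS_G = 14; LS_C = 14−8 = 6
LF_B = LS_G = 14; LS_B = 14−8 = 6
LF_A = LS_E = 11; LS_A = 11−9 = 2
Slack_B = LS_B − ES_B = 6 − 0 = 6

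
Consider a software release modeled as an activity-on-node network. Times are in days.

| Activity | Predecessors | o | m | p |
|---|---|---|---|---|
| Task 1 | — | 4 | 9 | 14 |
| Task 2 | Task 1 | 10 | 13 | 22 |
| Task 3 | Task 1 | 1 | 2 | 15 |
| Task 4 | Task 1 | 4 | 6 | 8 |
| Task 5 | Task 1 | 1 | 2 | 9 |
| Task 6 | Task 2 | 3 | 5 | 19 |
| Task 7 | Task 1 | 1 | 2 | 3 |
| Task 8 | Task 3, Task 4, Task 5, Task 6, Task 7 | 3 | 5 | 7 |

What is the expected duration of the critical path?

te_Task 1 = (4 + 4·9 + 14)/6 = 54/6 = 9
te_Task 2 = (10 + 4·13 + 22)/6 = 84/6 = 14
te_Task 3 = (1 + 4·2 + 15)/6 = 24/6 = 4
te_Task 4 = (4 + 4·6 + 8)/6 = 36/6 = 6
te_Task 5 = (1 + 4·2 + 9)/6 = 18/6 = 3
te_Task 6 = (3 + 4·5 + 19)/6 = 42/6 = 7
te_Task 7 = (1 + 4·2 + 3)/6 = 12/6 = 2
te_Task 8 = (3 + 4·5 + 7)/6 = 30/6 = 5

Forward pass:
ES_Task 1 = 0; EF_Task 1 = 9
ES_Task 2 = 9; EF_Task 2 = 9+14 = 23
ES_Task 3 = 9; EF_Task 3 = 9+4 = 13
ES_Task 4 = 9; EF_Task 4 = 9+6 = 15
ES_Task 5 = 9; EF_Task 5 = 9+3 = 12
ES_Task 6 = 23; EF_Task 6 = 23+7 = 30
ES_Task 7 = 9; EF_Task 7 = 9+2 = 11
ES_Task 8 = max(EF_Task 3=13, EF_Task 4=15, EF_Task 5=12, EF_Task 6=30, EF_Task 7=11) = 30; EF_Task 8 = 30+5 = 35
Expected project duration μ = 35 days. Critical path: Task 1 → Task 2 → Task 6 → Task 8.

35 days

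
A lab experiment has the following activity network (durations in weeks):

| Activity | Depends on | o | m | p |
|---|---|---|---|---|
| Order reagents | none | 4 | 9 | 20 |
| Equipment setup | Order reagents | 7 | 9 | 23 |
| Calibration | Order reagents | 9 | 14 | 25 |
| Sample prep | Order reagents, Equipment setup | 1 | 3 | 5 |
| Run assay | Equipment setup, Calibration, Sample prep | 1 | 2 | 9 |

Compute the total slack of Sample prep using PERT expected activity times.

te_Order reagents = (4 + 4·9 + 20)/6 = 60/6 = 10
te_Equipment setup = (7 + 4·9 + 23)/6 = 66/6 = 11
te_Calibration = (9 + 4·14 + 25)/6 = 90/6 = 15
te_Sample prep = (1 + 4·3 + 5)/6 = 18/6 = 3
te_Run assay = (1 + 4·2 + 9)/6 = 18/6 = 3

Forward pass:
ES_Order reagents = 0; EF_Order reagents = 10
ES_Equipment setup = 10; EF_Equipment setup = 10+11 = 21
ES_Calibration = 10; EF_Calibration = 10+15 = 25
ES_Sample prep = max(EF_Order reagents=10, EF_Equipment setup=21) = 21; EF_Sample prep = 21+3 = 24
ES_Run assay = max(EF_Equipment setup=21, EF_Calibration=25, EF_Sample prep=24) = 25; EF_Run assay = 25+3 = 28
Expected project duration μ = 28 weeks. Critical path: Order reagents → Calibration → Run assay.

Backward pass:
LF_Run assay = 28; LS_Run assay = 28−3 = 25
LF_Sample prep = LS_Run assay = 25; LS_Sample prep = 25−3 = 22
LF_Calibration = LS_Run assay = 25; LS_Calibration = 25−15 = 10
LF_Equipment setup = min(LS_Sample prep=22, LS_Run assay=25) = 22; LS_Equipment setup = 22−11 = 11
LF_Order reagents = min(LS_Equipment setup=11, LS_Calibration=10, LS_Sample prep=22) = 10; LS_Order reagents = 10−10 = 0
Slack_Sample prep = LS_Sample prep − ES_Sample prep = 22 − 21 = 1

1 weeks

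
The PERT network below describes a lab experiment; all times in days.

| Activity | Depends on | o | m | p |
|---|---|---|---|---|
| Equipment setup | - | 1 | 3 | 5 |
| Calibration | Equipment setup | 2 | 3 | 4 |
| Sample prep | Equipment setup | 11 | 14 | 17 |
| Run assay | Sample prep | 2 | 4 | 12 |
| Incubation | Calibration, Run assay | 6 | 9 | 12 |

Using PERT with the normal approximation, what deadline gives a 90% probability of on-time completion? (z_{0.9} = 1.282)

te_Equipment setup = (1 + 4·3 + 5)/6 = 18/6 = 3; σ²_Equipment setup = ((5−1)/6)² = 0.444
te_Calibration = (2 + 4·3 + 4)/6 = 18/6 = 3; σ²_Calibration = ((4−2)/6)² = 0.111
te_Sample prep = (11 + 4·14 + 17)/6 = 84/6 = 14; σ²_Sample prep = ((17−11)/6)² = 1.000
te_Run assay = (2 + 4·4 + 12)/6 = 30/6 = 5; σ²_Run assay = ((12−2)/6)² = 2.778
te_Incubation = (6 + 4·9 + 12)/6 = 54/6 = 9; σ²_Incubation = ((12−6)/6)² = 1.000

Forward pass:
ES_Equipment setup = 0; EF_Equipment setup = 3
ES_Calibration = 3; EF_Calibration = 3+3 = 6
ES_Sample prep = 3; EF_Sample prep = 3+14 = 17
ES_Run assay = 17; EF_Run assay = 17+5 = 22
ES_Incubation = max(EF_Calibration=6, EF_Run assay=22) = 22; EF_Incubation = 22+9 = 31
Expected project duration μ = 31 days. Critical path: Equipment setup → Sample prep → Run assay → Incubation.

Variance along critical path = 0.444 + 1.000 + 2.778 + 1.000 = 5.222; σ = 2.285 days.
D = μ + z·σ = 31 + 1.282·2.285 = 33.9 days

33.9 days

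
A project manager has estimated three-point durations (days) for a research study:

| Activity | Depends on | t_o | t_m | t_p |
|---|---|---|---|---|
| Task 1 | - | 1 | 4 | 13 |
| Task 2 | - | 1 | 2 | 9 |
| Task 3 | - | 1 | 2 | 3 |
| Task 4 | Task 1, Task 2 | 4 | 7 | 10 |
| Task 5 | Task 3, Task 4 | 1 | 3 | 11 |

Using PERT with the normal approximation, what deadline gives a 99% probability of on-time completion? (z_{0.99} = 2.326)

22.5 days

te_Task 1 = (1 + 4·4 + 13)/6 = 30/6 = 5; σ²_Task 1 = ((13−1)/6)² = 4.000
te_Task 2 = (1 + 4·2 + 9)/6 = 18/6 = 3; σ²_Task 2 = ((9−1)/6)² = 1.778
te_Task 3 = (1 + 4·2 + 3)/6 = 12/6 = 2; σ²_Task 3 = ((3−1)/6)² = 0.111
te_Task 4 = (4 + 4·7 + 10)/6 = 42/6 = 7; σ²_Task 4 = ((10−4)/6)² = 1.000
te_Task 5 = (1 + 4·3 + 11)/6 = 24/6 = 4; σ²_Task 5 = ((11−1)/6)² = 2.778

Forward pass:
ES_Task 1 = 0; EF_Task 1 = 5
ES_Task 2 = 0; EF_Task 2 = 3
ES_Task 3 = 0; EF_Task 3 = 2
ES_Task 4 = max(EF_Task 1=5, EF_Task 2=3) = 5; EF_Task 4 = 5+7 = 12
ES_Task 5 = max(EF_Task 3=2, EF_Task 4=12) = 12; EF_Task 5 = 12+4 = 16
Expected project duration μ = 16 days. Critical path: Task 1 → Task 4 → Task 5.

Variance along critical path = 4.000 + 1.000 + 2.778 = 7.778; σ = 2.789 days.
D = μ + z·σ = 16 + 2.326·2.789 = 22.5 days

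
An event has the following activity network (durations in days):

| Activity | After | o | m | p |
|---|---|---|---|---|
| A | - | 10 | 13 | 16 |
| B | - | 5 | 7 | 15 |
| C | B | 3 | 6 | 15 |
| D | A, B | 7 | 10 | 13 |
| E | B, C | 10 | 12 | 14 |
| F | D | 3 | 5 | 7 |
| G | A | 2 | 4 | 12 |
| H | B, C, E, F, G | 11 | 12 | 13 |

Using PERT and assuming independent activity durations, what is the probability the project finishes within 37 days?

te_A = (10 + 4·13 + 16)/6 = 78/6 = 13; σ²_A = ((16−10)/6)² = 1.000
te_B = (5 + 4·7 + 15)/6 = 48/6 = 8; σ²_B = ((15−5)/6)² = 2.778
te_C = (3 + 4·6 + 15)/6 = 42/6 = 7; σ²_C = ((15−3)/6)² = 4.000
te_D = (7 + 4·10 + 13)/6 = 60/6 = 10; σ²_D = ((13−7)/6)² = 1.000
te_E = (10 + 4·12 + 14)/6 = 72/6 = 12; σ²_E = ((14−10)/6)² = 0.444
te_F = (3 + 4·5 + 7)/6 = 30/6 = 5; σ²_F = ((7−3)/6)² = 0.444
te_G = (2 + 4·4 + 12)/6 = 30/6 = 5; σ²_G = ((12−2)/6)² = 2.778
te_H = (11 + 4·12 + 13)/6 = 72/6 = 12; σ²_H = ((13−11)/6)² = 0.111

Forward pass:
ES_A = 0; EF_A = 13
ES_B = 0; EF_B = 8
ES_C = 8; EF_C = 8+7 = 15
ES_D = max(EF_A=13, EF_B=8) = 13; EF_D = 13+10 = 23
ES_E = max(EF_B=8, EF_C=15) = 15; EF_E = 15+12 = 27
ES_F = 23; EF_F = 23+5 = 28
ES_G = 13; EF_G = 13+5 = 18
ES_H = max(EF_B=8, EF_C=15, EF_E=27, EF_F=28, EF_G=18) = 28; EF_H = 28+12 = 40
Expected project duration μ = 40 days. Critical path: A → D → F → H.

Variance along critical path = 1.000 + 1.000 + 0.444 + 0.111 = 2.556; σ = √2.556 = 1.599 days.
Z = (37 − 40) / 1.599 = -1.877
P(T ≤ 37) = Φ(-1.877) ≈ 0.030

0.030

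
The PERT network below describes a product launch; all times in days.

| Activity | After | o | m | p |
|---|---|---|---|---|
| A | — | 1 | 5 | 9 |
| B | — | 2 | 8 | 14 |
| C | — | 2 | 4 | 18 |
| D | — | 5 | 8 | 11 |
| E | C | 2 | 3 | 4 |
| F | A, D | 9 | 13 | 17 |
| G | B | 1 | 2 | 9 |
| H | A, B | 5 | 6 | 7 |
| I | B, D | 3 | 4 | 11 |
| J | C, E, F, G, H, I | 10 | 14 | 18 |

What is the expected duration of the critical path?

te_A = (1 + 4·5 + 9)/6 = 30/6 = 5
te_B = (2 + 4·8 + 14)/6 = 48/6 = 8
te_C = (2 + 4·4 + 18)/6 = 36/6 = 6
te_D = (5 + 4·8 + 11)/6 = 48/6 = 8
te_E = (2 + 4·3 + 4)/6 = 18/6 = 3
te_F = (9 + 4·13 + 17)/6 = 78/6 = 13
te_G = (1 + 4·2 + 9)/6 = 18/6 = 3
te_H = (5 + 4·6 + 7)/6 = 36/6 = 6
te_I = (3 + 4·4 + 11)/6 = 30/6 = 5
te_J = (10 + 4·14 + 18)/6 = 84/6 = 14

Forward pass:
ES_A = 0; EF_A = 5
ES_B = 0; EF_B = 8
ES_C = 0; EF_C = 6
ES_D = 0; EF_D = 8
ES_E = 6; EF_E = 6+3 = 9
ES_F = max(EF_A=5, EF_D=8) = 8; EF_F = 8+13 = 21
ES_G = 8; EF_G = 8+3 = 11
ES_H = max(EF_A=5, EF_B=8) = 8; EF_H = 8+6 = 14
ES_I = max(EF_B=8, EF_D=8) = 8; EF_I = 8+5 = 13
ES_J = max(EF_C=6, EF_E=9, EF_F=21, EF_G=11, EF_H=14, EF_I=13) = 21; EF_J = 21+14 = 35
Expected project duration μ = 35 days. Critical path: D → F → J.

35 days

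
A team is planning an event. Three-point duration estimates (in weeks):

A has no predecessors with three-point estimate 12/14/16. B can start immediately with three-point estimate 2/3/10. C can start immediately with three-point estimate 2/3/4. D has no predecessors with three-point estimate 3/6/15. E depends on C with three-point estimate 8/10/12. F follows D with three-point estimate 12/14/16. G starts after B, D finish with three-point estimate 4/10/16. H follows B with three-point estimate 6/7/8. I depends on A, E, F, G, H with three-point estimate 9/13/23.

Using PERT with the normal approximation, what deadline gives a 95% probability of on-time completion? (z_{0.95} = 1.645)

te_A = (12 + 4·14 + 16)/6 = 84/6 = 14; σ²_A = ((16−12)/6)² = 0.444
te_B = (2 + 4·3 + 10)/6 = 24/6 = 4; σ²_B = ((10−2)/6)² = 1.778
te_C = (2 + 4·3 + 4)/6 = 18/6 = 3; σ²_C = ((4−2)/6)² = 0.111
te_D = (3 + 4·6 + 15)/6 = 42/6 = 7; σ²_D = ((15−3)/6)² = 4.000
te_E = (8 + 4·10 + 12)/6 = 60/6 = 10; σ²_E = ((12−8)/6)² = 0.444
te_F = (12 + 4·14 + 16)/6 = 84/6 = 14; σ²_F = ((16−12)/6)² = 0.444
te_G = (4 + 4·10 + 16)/6 = 60/6 = 10; σ²_G = ((16−4)/6)² = 4.000
te_H = (6 + 4·7 + 8)/6 = 42/6 = 7; σ²_H = ((8−6)/6)² = 0.111
te_I = (9 + 4·13 + 23)/6 = 84/6 = 14; σ²_I = ((23−9)/6)² = 5.444

Forward pass:
ES_A = 0; EF_A = 14
ES_B = 0; EF_B = 4
ES_C = 0; EF_C = 3
ES_D = 0; EF_D = 7
ES_E = 3; EF_E = 3+10 = 13
ES_F = 7; EF_F = 7+14 = 21
ES_G = max(EF_B=4, EF_D=7) = 7; EF_G = 7+10 = 17
ES_H = 4; EF_H = 4+7 = 11
ES_I = max(EF_A=14, EF_E=13, EF_F=21, EF_G=17, EF_H=11) = 21; EF_I = 21+14 = 35
Expected project duration μ = 35 weeks. Critical path: D → F → I.

Variance along critical path = 4.000 + 0.444 + 5.444 = 9.889; σ = 3.145 weeks.
D = μ + z·σ = 35 + 1.645·3.145 = 40.2 weeks

40.2 weeks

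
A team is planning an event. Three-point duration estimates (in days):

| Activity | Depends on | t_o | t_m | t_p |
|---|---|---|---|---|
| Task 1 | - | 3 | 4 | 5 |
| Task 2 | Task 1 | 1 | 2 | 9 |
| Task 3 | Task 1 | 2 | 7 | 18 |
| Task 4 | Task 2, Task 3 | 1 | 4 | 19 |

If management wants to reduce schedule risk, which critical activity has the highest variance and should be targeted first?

te_Task 1 = (3 + 4·4 + 5)/6 = 24/6 = 4; σ²_Task 1 = ((5−3)/6)² = 0.111
te_Task 2 = (1 + 4·2 + 9)/6 = 18/6 = 3; σ²_Task 2 = ((9−1)/6)² = 1.778
te_Task 3 = (2 + 4·7 + 18)/6 = 48/6 = 8; σ²_Task 3 = ((18−2)/6)² = 7.111
te_Task 4 = (1 + 4·4 + 19)/6 = 36/6 = 6; σ²_Task 4 = ((19−1)/6)² = 9.000

Forward pass:
ES_Task 1 = 0; EF_Task 1 = 4
ES_Task 2 = 4; EF_Task 2 = 4+3 = 7
ES_Task 3 = 4; EF_Task 3 = 4+8 = 12
ES_Task 4 = max(EF_Task 2=7, EF_Task 3=12) = 12; EF_Task 4 = 12+6 = 18
Expected project duration μ = 18 days. Critical path: Task 1 → Task 3 → Task 4.

Variances on critical path: σ²_Task 1=0.111, σ²_Task 3=7.111, σ²_Task 4=9.000.
Largest is σ²_Task 4 = 9.000.

Task 4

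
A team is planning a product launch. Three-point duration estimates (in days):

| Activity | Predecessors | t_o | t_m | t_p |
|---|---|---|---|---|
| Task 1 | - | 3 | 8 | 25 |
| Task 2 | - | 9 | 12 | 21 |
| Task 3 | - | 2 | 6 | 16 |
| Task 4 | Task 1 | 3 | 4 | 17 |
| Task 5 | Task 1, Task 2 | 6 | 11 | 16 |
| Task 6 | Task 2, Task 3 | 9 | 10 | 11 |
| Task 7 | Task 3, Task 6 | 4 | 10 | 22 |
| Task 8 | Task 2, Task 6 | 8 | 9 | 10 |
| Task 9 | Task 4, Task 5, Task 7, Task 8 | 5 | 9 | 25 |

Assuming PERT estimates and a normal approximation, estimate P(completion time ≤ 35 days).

te_Task 1 = (3 + 4·8 + 25)/6 = 60/6 = 10; σ²_Task 1 = ((25−3)/6)² = 13.444
te_Task 2 = (9 + 4·12 + 21)/6 = 78/6 = 13; σ²_Task 2 = ((21−9)/6)² = 4.000
te_Task 3 = (2 + 4·6 + 16)/6 = 42/6 = 7; σ²_Task 3 = ((16−2)/6)² = 5.444
te_Task 4 = (3 + 4·4 + 17)/6 = 36/6 = 6; σ²_Task 4 = ((17−3)/6)² = 5.444
te_Task 5 = (6 + 4·11 + 16)/6 = 66/6 = 11; σ²_Task 5 = ((16−6)/6)² = 2.778
te_Task 6 = (9 + 4·10 + 11)/6 = 60/6 = 10; σ²_Task 6 = ((11−9)/6)² = 0.111
te_Task 7 = (4 + 4·10 + 22)/6 = 66/6 = 11; σ²_Task 7 = ((22−4)/6)² = 9.000
te_Task 8 = (8 + 4·9 + 10)/6 = 54/6 = 9; σ²_Task 8 = ((10−8)/6)² = 0.111
te_Task 9 = (5 + 4·9 + 25)/6 = 66/6 = 11; σ²_Task 9 = ((25−5)/6)² = 11.111

Forward pass:
ES_Task 1 = 0; EF_Task 1 = 10
ES_Task 2 = 0; EF_Task 2 = 13
ES_Task 3 = 0; EF_Task 3 = 7
ES_Task 4 = 10; EF_Task 4 = 10+6 = 16
ES_Task 5 = max(EF_Task 1=10, EF_Task 2=13) = 13; EF_Task 5 = 13+11 = 24
ES_Task 6 = max(EF_Task 2=13, EF_Task 3=7) = 13; EF_Task 6 = 13+10 = 23
ES_Task 7 = max(EF_Task 3=7, EF_Task 6=23) = 23; EF_Task 7 = 23+11 = 34
ES_Task 8 = max(EF_Task 2=13, EF_Task 6=23) = 23; EF_Task 8 = 23+9 = 32
ES_Task 9 = max(EF_Task 4=16, EF_Task 5=24, EF_Task 7=34, EF_Task 8=32) = 34; EF_Task 9 = 34+11 = 45
Expected project duration μ = 45 days. Critical path: Task 2 → Task 6 → Task 7 → Task 9.

Variance along critical path = 4.000 + 0.111 + 9.000 + 11.111 = 24.222; σ = √24.222 = 4.922 days.
Z = (35 − 45) / 4.922 = -2.032
P(T ≤ 35) = Φ(-2.032) ≈ 0.021

0.021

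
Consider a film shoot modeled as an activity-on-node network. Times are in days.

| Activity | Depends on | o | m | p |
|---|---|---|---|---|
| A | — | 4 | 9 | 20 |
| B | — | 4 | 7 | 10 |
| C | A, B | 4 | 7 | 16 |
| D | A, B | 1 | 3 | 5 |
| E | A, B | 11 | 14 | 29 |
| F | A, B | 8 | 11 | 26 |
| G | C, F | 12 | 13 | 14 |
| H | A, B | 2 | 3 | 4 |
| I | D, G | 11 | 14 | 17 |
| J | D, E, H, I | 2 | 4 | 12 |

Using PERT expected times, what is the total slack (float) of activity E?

te_A = (4 + 4·9 + 20)/6 = 60/6 = 10
te_B = (4 + 4·7 + 10)/6 = 42/6 = 7
te_C = (4 + 4·7 + 16)/6 = 48/6 = 8
te_D = (1 + 4·3 + 5)/6 = 18/6 = 3
te_E = (11 + 4·14 + 29)/6 = 96/6 = 16
te_F = (8 + 4·11 + 26)/6 = 78/6 = 13
te_G = (12 + 4·13 + 14)/6 = 78/6 = 13
te_H = (2 + 4·3 + 4)/6 = 18/6 = 3
te_I = (11 + 4·14 + 17)/6 = 84/6 = 14
te_J = (2 + 4·4 + 12)/6 = 30/6 = 5

Forward pass:
ES_A = 0; EF_A = 10
ES_B = 0; EF_B = 7
ES_C = max(EF_A=10, EF_B=7) = 10; EF_C = 10+8 = 18
ES_D = max(EF_A=10, EF_B=7) = 10; EF_D = 10+3 = 13
ES_E = max(EF_A=10, EF_B=7) = 10; EF_E = 10+16 = 26
ES_F = max(EF_A=10, EF_B=7) = 10; EF_F = 10+13 = 23
ES_G = max(EF_C=18, EF_F=23) = 23; EF_G = 23+13 = 36
ES_H = max(EF_A=10, EF_B=7) = 10; EF_H = 10+3 = 13
ES_I = max(EF_D=13, EF_G=36) = 36; EF_I = 36+14 = 50
ES_J = max(EF_D=13, EF_E=26, EF_H=13, EF_I=50) = 50; EF_J = 50+5 = 55
Expected project duration μ = 55 days. Critical path: A → F → G → I → J.

Backward pass:
LF_J = 55; LS_J = 55−5 = 50
LF_I = LS_J = 50; LS_I = 50−14 = 36
LF_H = LS_J = 50; LS_H = 50−3 = 47
LF_G = LS_I = 36; LS_G = 36−13 = 23
LF_F = LS_G = 23; LS_F = 23−13 = 10
LF_E = LS_J = 50; LS_E = 50−16 = 34
LF_D = min(LS_I=36, LS_J=50) = 36; LS_D = 36−3 = 33
LF_C = LS_G = 23; LS_C = 23−8 = 15
LF_B = min(LS_C=15, LS_D=33, LS_E=34, LS_F=10, LS_H=47) = 10; LS_B = 10−7 = 3
LF_A = min(LS_C=15, LS_D=33, LS_E=34, LS_F=10, LS_H=47) = 10; LS_A = 10−10 = 0
Slack_E = LS_E − ES_E = 34 − 10 = 24

24 days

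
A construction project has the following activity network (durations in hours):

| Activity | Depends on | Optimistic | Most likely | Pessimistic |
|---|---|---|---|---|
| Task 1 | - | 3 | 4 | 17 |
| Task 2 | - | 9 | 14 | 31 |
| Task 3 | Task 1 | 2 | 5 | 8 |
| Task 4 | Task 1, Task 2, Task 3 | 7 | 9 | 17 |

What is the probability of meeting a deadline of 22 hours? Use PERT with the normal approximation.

te_Task 1 = (3 + 4·4 + 17)/6 = 36/6 = 6; σ²_Task 1 = ((17−3)/6)² = 5.444
te_Task 2 = (9 + 4·14 + 31)/6 = 96/6 = 16; σ²_Task 2 = ((31−9)/6)² = 13.444
te_Task 3 = (2 + 4·5 + 8)/6 = 30/6 = 5; σ²_Task 3 = ((8−2)/6)² = 1.000
te_Task 4 = (7 + 4·9 + 17)/6 = 60/6 = 10; σ²_Task 4 = ((17−7)/6)² = 2.778

Forward pass:
ES_Task 1 = 0; EF_Task 1 = 6
ES_Task 2 = 0; EF_Task 2 = 16
ES_Task 3 = 6; EF_Task 3 = 6+5 = 11
ES_Task 4 = max(EF_Task 1=6, EF_Task 2=16, EF_Task 3=11) = 16; EF_Task 4 = 16+10 = 26
Expected project duration μ = 26 hours. Critical path: Task 2 → Task 4.

Variance along critical path = 13.444 + 2.778 = 16.222; σ = √16.222 = 4.028 hours.
Z = (22 − 26) / 4.028 = -0.993
P(T ≤ 22) = Φ(-0.993) ≈ 0.160

0.160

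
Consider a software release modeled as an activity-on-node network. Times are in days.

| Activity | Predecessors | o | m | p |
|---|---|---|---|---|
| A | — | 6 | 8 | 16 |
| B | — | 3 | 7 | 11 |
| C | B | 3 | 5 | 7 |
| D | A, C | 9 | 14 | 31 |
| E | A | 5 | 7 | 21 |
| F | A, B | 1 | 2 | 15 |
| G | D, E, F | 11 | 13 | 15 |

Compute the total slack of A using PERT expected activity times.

3 days

te_A = (6 + 4·8 + 16)/6 = 54/6 = 9
te_B = (3 + 4·7 + 11)/6 = 42/6 = 7
te_C = (3 + 4·5 + 7)/6 = 30/6 = 5
te_D = (9 + 4·14 + 31)/6 = 96/6 = 16
te_E = (5 + 4·7 + 21)/6 = 54/6 = 9
te_F = (1 + 4·2 + 15)/6 = 24/6 = 4
te_G = (11 + 4·13 + 15)/6 = 78/6 = 13

Forward pass:
ES_A = 0; EF_A = 9
ES_B = 0; EF_B = 7
ES_C = 7; EF_C = 7+5 = 12
ES_D = max(EF_A=9, EF_C=12) = 12; EF_D = 12+16 = 28
ES_E = 9; EF_E = 9+9 = 18
ES_F = max(EF_A=9, EF_B=7) = 9; EF_F = 9+4 = 13
ES_G = max(EF_D=28, EF_E=18, EF_F=13) = 28; EF_G = 28+13 = 41
Expected project duration μ = 41 days. Critical path: B → C → D → G.

Backward pass:
LF_G = 41; LS_G = 41−13 = 28
LF_F = LS_G = 28; LS_F = 28−4 = 24
LF_E = LS_G = 28; LS_E = 28−9 = 19
LF_D = LS_G = 28; LS_D = 28−16 = 12
LF_C = LS_D = 12; LS_C = 12−5 = 7
LF_B = min(LS_C=7, LS_F=24) = 7; LS_B = 7−7 = 0
LF_A = min(LS_D=12, LS_E=19, LS_F=24) = 12; LS_A = 12−9 = 3
Slack_A = LS_A − ES_A = 3 − 0 = 3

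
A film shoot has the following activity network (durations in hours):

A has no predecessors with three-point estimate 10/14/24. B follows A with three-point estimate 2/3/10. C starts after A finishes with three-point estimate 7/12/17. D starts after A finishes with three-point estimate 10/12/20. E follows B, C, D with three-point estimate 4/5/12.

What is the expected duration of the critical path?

34 hours

te_A = (10 + 4·14 + 24)/6 = 90/6 = 15
te_B = (2 + 4·3 + 10)/6 = 24/6 = 4
te_C = (7 + 4·12 + 17)/6 = 72/6 = 12
te_D = (10 + 4·12 + 20)/6 = 78/6 = 13
te_E = (4 + 4·5 + 12)/6 = 36/6 = 6

Forward pass:
ES_A = 0; EF_A = 15
ES_B = 15; EF_B = 15+4 = 19
ES_C = 15; EF_C = 15+12 = 27
ES_D = 15; EF_D = 15+13 = 28
ES_E = max(EF_B=19, EF_C=27, EF_D=28) = 28; EF_E = 28+6 = 34
Expected project duration μ = 34 hours. Critical path: A → D → E.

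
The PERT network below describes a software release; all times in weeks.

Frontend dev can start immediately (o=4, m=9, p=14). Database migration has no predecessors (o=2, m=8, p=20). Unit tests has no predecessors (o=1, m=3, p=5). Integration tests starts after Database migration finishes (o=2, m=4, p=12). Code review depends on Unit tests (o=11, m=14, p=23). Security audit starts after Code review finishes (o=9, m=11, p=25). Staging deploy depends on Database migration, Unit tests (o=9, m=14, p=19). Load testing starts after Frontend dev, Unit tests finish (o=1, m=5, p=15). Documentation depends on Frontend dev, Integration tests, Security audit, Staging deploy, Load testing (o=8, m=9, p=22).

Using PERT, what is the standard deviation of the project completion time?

te_Frontend dev = (4 + 4·9 + 14)/6 = 54/6 = 9; σ²_Frontend dev = ((14−4)/6)² = 2.778
te_Database migration = (2 + 4·8 + 20)/6 = 54/6 = 9; σ²_Database migration = ((20−2)/6)² = 9.000
te_Unit tests = (1 + 4·3 + 5)/6 = 18/6 = 3; σ²_Unit tests = ((5−1)/6)² = 0.444
te_Integration tests = (2 + 4·4 + 12)/6 = 30/6 = 5; σ²_Integration tests = ((12−2)/6)² = 2.778
te_Code review = (11 + 4·14 + 23)/6 = 90/6 = 15; σ²_Code review = ((23−11)/6)² = 4.000
te_Security audit = (9 + 4·11 + 25)/6 = 78/6 = 13; σ²_Security audit = ((25−9)/6)² = 7.111
te_Staging deploy = (9 + 4·14 + 19)/6 = 84/6 = 14; σ²_Staging deploy = ((19−9)/6)² = 2.778
te_Load testing = (1 + 4·5 + 15)/6 = 36/6 = 6; σ²_Load testing = ((15−1)/6)² = 5.444
te_Documentation = (8 + 4·9 + 22)/6 = 66/6 = 11; σ²_Documentation = ((22−8)/6)² = 5.444

Forward pass:
ES_Frontend dev = 0; EF_Frontend dev = 9
ES_Database migration = 0; EF_Database migration = 9
ES_Unit tests = 0; EF_Unit tests = 3
ES_Integration tests = 9; EF_Integration tests = 9+5 = 14
ES_Code review = 3; EF_Code review = 3+15 = 18
ES_Security audit = 18; EF_Security audit = 18+13 = 31
ES_Staging deploy = max(EF_Database migration=9, EF_Unit tests=3) = 9; EF_Staging deploy = 9+14 = 23
ES_Load testing = max(EF_Frontend dev=9, EF_Unit tests=3) = 9; EF_Load testing = 9+6 = 15
ES_Documentation = max(EF_Frontend dev=9, EF_Integration tests=14, EF_Security audit=31, EF_Staging deploy=23, EF_Load testing=15) = 31; EF_Documentation = 31+11 = 42
Expected project duration μ = 42 weeks. Critical path: Unit tests → Code review → Security audit → Documentation.

Variance along critical path = 0.444 + 4.000 + 7.111 + 5.444 = 17.000
σ = √17.000 = 4.123 weeks

4.12 weeks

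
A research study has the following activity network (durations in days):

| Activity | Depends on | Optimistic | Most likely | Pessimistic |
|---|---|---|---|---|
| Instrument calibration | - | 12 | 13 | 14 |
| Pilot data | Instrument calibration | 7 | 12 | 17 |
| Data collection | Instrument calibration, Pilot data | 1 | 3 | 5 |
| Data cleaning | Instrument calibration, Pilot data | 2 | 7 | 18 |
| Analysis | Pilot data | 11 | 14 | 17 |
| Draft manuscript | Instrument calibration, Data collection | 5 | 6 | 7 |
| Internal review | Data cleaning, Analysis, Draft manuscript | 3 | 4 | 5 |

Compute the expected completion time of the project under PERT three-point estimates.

te_Instrument calibration = (12 + 4·13 + 14)/6 = 78/6 = 13
te_Pilot data = (7 + 4·12 + 17)/6 = 72/6 = 12
te_Data collection = (1 + 4·3 + 5)/6 = 18/6 = 3
te_Data cleaning = (2 + 4·7 + 18)/6 = 48/6 = 8
te_Analysis = (11 + 4·14 + 17)/6 = 84/6 = 14
te_Draft manuscript = (5 + 4·6 + 7)/6 = 36/6 = 6
te_Internal review = (3 + 4·4 + 5)/6 = 24/6 = 4

Forward pass:
ES_Instrument calibration = 0; EF_Instrument calibration = 13
ES_Pilot data = 13; EF_Pilot data = 13+12 = 25
ES_Data collection = max(EF_Instrument calibration=13, EF_Pilot data=25) = 25; EF_Data collection = 25+3 = 28
ES_Data cleaning = max(EF_Instrument calibration=13, EF_Pilot data=25) = 25; EF_Data cleaning = 25+8 = 33
ES_Analysis = 25; EF_Analysis = 25+14 = 39
ES_Draft manuscript = max(EF_Instrument calibration=13, EF_Data collection=28) = 28; EF_Draft manuscript = 28+6 = 34
ES_Internal review = max(EF_Data cleaning=33, EF_Analysis=39, EF_Draft manuscript=34) = 39; EF_Internal review = 39+4 = 43
Expected project duration μ = 43 days. Critical path: Instrument calibration → Pilot data → Analysis → Internal review.

43 days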